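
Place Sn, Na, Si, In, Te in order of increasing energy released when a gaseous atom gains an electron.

In < Na < Sn < Si < Te

Na is in period 3, group 1; Si is in period 3, group 14; In is in period 5, group 13; Sn is in period 5, group 14; Te is in period 5, group 16.
EA tends to increase across a period and decrease down a group, though the pattern is less regular than for IE or radius.
These span different periods and groups, so the two trends combine.
Na > In: period and group pull opposite ways; the down-group shift dominates (53 vs 29 kJ/mol).
Sn > Na: period and group pull opposite ways; the across-period shift dominates (107 vs 53 kJ/mol).
Si > Sn: they share group 14; the group trend gives Si the larger value.
Te > Si: period and group pull opposite ways; the across-period shift dominates (190 vs 134 kJ/mol).
For reference (kJ/mol): Na 53, Si 134, In 29, Sn 107, Te 190.
So from lowest to highest: In < Na < Sn < Si < Te.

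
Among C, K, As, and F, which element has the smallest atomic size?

Radius decreases left→right (rising Z_eff, same n) and increases top→bottom (higher n).
Here both period and group differ, so the two effects have to be weighed against each other.
C > F: both are in period 2; the period trend gives C the larger value.
As > C: period and group pull opposite ways; the down-group shift dominates (121 vs 75 pm).
K > As: both are in period 4; the period trend gives K the larger value.
Tabulated atomic radius (pm): C 75, F 64, K 196, As 121.
The smallest atomic size among these belongs to F.

F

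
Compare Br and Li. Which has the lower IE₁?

Li

Li is in period 2, group 1; Br is in period 4, group 17.
First ionization energy rises across a period (greater Z_eff holds electrons more tightly) and falls down a group (valence electrons are farther from the nucleus).
Here both period and group differ, so the two effects have to be weighed against each other.
Br > Li: period and group pull opposite ways; the across-period shift dominates (1140 vs 520 kJ/mol).
For reference (kJ/mol): Li 520, Br 1140.
So Li has the lower IE₁ (Li < Br).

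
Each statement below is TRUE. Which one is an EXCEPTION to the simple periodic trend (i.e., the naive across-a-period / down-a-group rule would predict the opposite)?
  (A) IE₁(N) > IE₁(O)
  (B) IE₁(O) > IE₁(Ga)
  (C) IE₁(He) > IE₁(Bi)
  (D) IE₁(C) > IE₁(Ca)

The general trend: IE₁ increases across a period and decreases down a group.
(A) N (period 2, group 15) vs O (period 2, group 16): the stated order contradicts the simple trend.
(B) O (period 2, group 16) vs Ga (period 4, group 13): the stated order agrees with the simple trend.
(C) He (period 1, group 18) vs Bi (period 6, group 15): the stated order agrees with the simple trend.
(D) C (period 2, group 14) vs Ca (period 4, group 2): the stated order agrees with the simple trend.
The exception is (A): pairing an electron in O's 2p⁴ costs repulsion energy, so O ionizes more easily than half-filled N (2p³).

(A)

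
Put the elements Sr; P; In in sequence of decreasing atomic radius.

Sr, In, P

P is in period 3, group 15; Sr is in period 5, group 2; In is in period 5, group 13.
Across a period the added protons contract the valence shell; down a group each new principal shell makes the atom larger.
Neither a single period nor a single group — weigh both effects.
In > P: both effects reinforce here, so In is clearly the larger of the two.
Sr > In: both are in period 5; the period trend gives Sr the larger value.
Tabulated atomic radius (pm): P 111, Sr 185, In 142.
So from largest to smallest: Sr > In > P.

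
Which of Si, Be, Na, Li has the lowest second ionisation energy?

Si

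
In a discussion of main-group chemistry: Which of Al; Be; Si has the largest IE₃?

Be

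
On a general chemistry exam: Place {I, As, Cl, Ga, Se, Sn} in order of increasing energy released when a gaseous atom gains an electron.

Ga < As < Sn < Se < I < Cl

Cl is in period 3, group 17; Ga is in period 4, group 13; As is in period 4, group 15; Se is in period 4, group 16; Sn is in period 5, group 14; I is in period 5, group 17.
EA tends to increase across a period and decrease down a group, though the pattern is less regular than for IE or radius.
Neither a single period nor a single group — weigh both effects.
As > Ga: both are in period 4; the period trend gives As the larger value.
Sn > As: this pair runs against the simple trend — see the exception note.
Se > Sn: both effects reinforce here, so Se is clearly the higher of the two.
I > Se: period and group pull opposite ways; the across-period shift dominates (295 vs 195 kJ/mol).
Cl > I: Cl sits above I in group 17, so the down-group effect alone puts Cl higher.
Note the exception: Sn has a higher electron affinity than As, contrary to the simple trend — adding an electron to As's half-filled np³ subshell costs electron-pairing energy.
For reference (kJ/mol): Cl 349, Ga 29, As 78, Se 195, Sn 107, I 295.
So from lowest to highest: Ga < As < Sn < Se < I < Cl.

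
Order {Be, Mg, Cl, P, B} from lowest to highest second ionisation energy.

Mg < Be < P < Cl < B

The second ionization energy removes an electron from the +1 ion. For each element: Be⁺ still has 1 valence electron; Mg⁺ still has 1 valence electron; Cl⁺ still has 6 valence electrons; P⁺ still has 4 valence electrons; B⁺ still has 2 valence electrons.
All are still removing valence electrons, so compare the +1 ions as you would atoms: IE_2 generally rises across a period (higher Z_eff) and falls down a group (larger shell), subject to the usual subshell exceptions.
Valence configurations: Be⁺ [He]2s¹, Mg⁺ [Ne]3s¹, Cl⁺ [Ne]3s²3p⁴, P⁺ [Ne]3s²3p², B⁺ [He]2s².
Tabulated IE_2 (kJ/mol): Be 1757, Mg 1451, Cl 2298, P 1907, B 2427.
So the second ionization energies run Mg < Be < P < Cl < B.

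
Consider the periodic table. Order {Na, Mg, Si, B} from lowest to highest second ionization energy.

Mg, Si, B, Na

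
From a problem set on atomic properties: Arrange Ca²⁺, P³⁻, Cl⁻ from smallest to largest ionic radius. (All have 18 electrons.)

Ca²⁺, Cl⁻, P³⁻

All of these have 18 electrons, so size is governed by nuclear charge alone: the more protons, the stronger the pull on the same electron cloud, and the smaller the ion.
Nuclear charges: Ca²⁺ (Z=20), Cl⁻ (Z=17), P³⁻ (Z=15).
Smallest to largest: Ca²⁺ < Cl⁻ < P³⁻.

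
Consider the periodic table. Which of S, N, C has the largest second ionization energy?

N

After 1 electron has been removed, what remains? S⁺ still has 5 valence electrons; N⁺ still has 4 valence electrons; C⁺ still has 3 valence electrons.
All are still removing valence electrons, so compare the +1 ions as you would atoms: IE_2 generally rises across a period (higher Z_eff) and falls down a group (larger shell), subject to the usual subshell exceptions.
Valence configurations: S⁺ [Ne]3s²3p³, N⁺ [He]2s²2p², C⁺ [He]2s²2p¹.
Approximate IE_2 values (kJ/mol): S 2252, N 2856, C 2353.
So the second ionization energies run S < C < N.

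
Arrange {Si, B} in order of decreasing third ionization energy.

Consider each +2 ion: Si²⁺ still has 2 valence electrons; B²⁺ still has 1 valence electron.
All are still removing valence electrons, so compare the +2 ions as you would atoms: IE_3 generally rises across a period (higher Z_eff) and falls down a group (larger shell), subject to the usual subshell exceptions.
Valence configurations: Si²⁺ [Ne]3s², B²⁺ [He]2s¹.
The numbers (kJ/mol): Si 3232, B 3660.
Putting it together, IE_3: Si < B.

B > Si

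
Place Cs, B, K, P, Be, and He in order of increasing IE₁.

Cs < K < B < Be < P < He

He is in period 1, group 18; Be is in period 2, group 2; B is in period 2, group 13; P is in period 3, group 15; K is in period 4, group 1; Cs is in period 6, group 1.
Removing the outermost electron gets harder across a period and easier down a group.
Neither a single period nor a single group — weigh both effects.
K > Cs: K sits above Cs in group 1, so the down-group effect alone puts K higher.
B > K: both effects reinforce here, so B is clearly the higher of the two.
Be > B: this pair runs against the simple trend — see the exception note.
P > Be: the two effects oppose for this pair; the across-period effect wins (1012 vs 900 kJ/mol).
He > P: relative to P, both the across-period and down-group shifts push He's first ionization energy up.
Note the exception: Be has a higher first ionization energy than B, contrary to the simple trend — removing B's lone 2p electron is easier than breaking Be's filled 2s².
Approximate values (kJ/mol): He 2372, Be 900, B 801, P 1012, K 419, Cs 376.
So from lowest to highest: Cs < K < B < Be < P < He.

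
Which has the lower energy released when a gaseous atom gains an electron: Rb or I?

Rb

Rb is in period 5, group 1; I is in period 5, group 17.
Adding an electron releases more energy for atoms nearer the top right (short of the noble gases).
All lie in period 5, so electron affinity increases left to right.
So Rb has the lower energy released when a gaseous atom gains an electron (Rb < I).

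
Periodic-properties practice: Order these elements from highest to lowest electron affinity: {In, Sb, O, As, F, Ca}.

O is in period 2, group 16; F is in period 2, group 17; Ca is in period 4, group 2; As is in period 4, group 15; In is in period 5, group 13; Sb is in period 5, group 15.
Electron affinity generally becomes more exothermic across a period toward the halogens and less exothermic down a group.
These span different periods and groups, so the two trends combine.
In > Ca: period and group pull opposite ways; the across-period shift dominates (29 vs 2 kJ/mol).
As > In: both effects reinforce here, so As is clearly the higher of the two.
Sb > As: this pair runs against the simple trend — see the exception note.
O > Sb: both effects reinforce here, so O is clearly the higher of the two.
F > O: F lies to the right of O in period 2, so the across-period effect alone puts F higher.
Note the exception: Sb has a higher electron affinity than As, contrary to the simple trend — both are half-filled np³, but the pairing/repulsion penalty for the added electron shrinks as the p orbitals become larger and more diffuse down the group, and for Sb that outweighs the weaker nuclear attraction.
Tabulated electron affinity (kJ/mol): O 141, F 328, Ca 2, As 78, In 29, Sb 103.
So from highest to lowest: F > O > Sb > As > In > Ca.

F, O, Sb, As, In, Ca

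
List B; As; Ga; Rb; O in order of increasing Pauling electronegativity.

B is in period 2, group 13; O is in period 2, group 16; Ga is in period 4, group 13; As is in period 4, group 15; Rb is in period 5, group 1.
Smaller atoms with higher effective nuclear charge are more electronegative.
These span different periods and groups, so the two trends combine.
Ga > Rb: relative to Rb, both the across-period and down-group shifts push Ga's electronegativity up.
B > Ga: they share group 13; the group trend gives B the larger value.
As > B: period and group pull opposite ways; the across-period shift dominates (2.18 vs 2.04).
O > As: both effects reinforce here, so O is clearly the higher of the two.
Approximate values (Pauling): B 2.04, O 3.44, Ga 1.81, As 2.18, Rb 0.82.
So from lowest to highest: Rb < Ga < B < As < O.

Rb, Ga, B, As, O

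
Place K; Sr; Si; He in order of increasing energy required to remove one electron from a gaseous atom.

He is in period 1, group 18; Si is in period 3, group 14; K is in period 4, group 1; Sr is in period 5, group 2.
Across a period the outer electron is held more tightly (higher IE₁); down a group it sits in a higher shell, more shielded, and comes off more easily.
Neither a single period nor a single group — weigh both effects.
Sr > K: the two effects oppose for this pair; the across-period effect wins (550 vs 419 kJ/mol).
Si > Sr: relative to Sr, both the across-period and down-group shifts push Si's first ionization energy up.
He > Si: both effects reinforce here, so He is clearly the higher of the two.
For reference (kJ/mol): He 2372, Si 786, K 419, Sr 550.
So from lowest to highest: K < Sr < Si < He.

K, Sr, Si, He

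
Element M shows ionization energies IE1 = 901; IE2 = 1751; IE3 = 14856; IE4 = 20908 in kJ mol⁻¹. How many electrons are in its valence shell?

2

Look for the largest jump between consecutive ionization energies: IE3/IE2 ≈ 8.5, far larger than any earlier ratio.
That jump marks the point where a core electron is being removed. So the atom has 2 valence electrons.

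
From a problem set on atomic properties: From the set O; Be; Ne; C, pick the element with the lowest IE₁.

Be is in period 2, group 2; C is in period 2, group 14; O is in period 2, group 16; Ne is in period 2, group 18.
IE₁ increases left→right with effective nuclear charge and decreases top→bottom as the valence shell moves farther out.
All lie in period 2, so first ionization energy increases left to right.
The lowest IE₁ among these belongs to Be.

Be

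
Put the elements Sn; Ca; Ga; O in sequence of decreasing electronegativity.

O is in period 2, group 16; Ca is in period 4, group 2; Ga is in period 4, group 13; Sn is in period 5, group 14.
Electronegativity increases across a period and decreases down a group, tracking effective nuclear charge and atomic size.
Here both period and group differ, so the two effects have to be weighed against each other.
Ga > Ca: both are in period 4; the period trend gives Ga the larger value.
Sn > Ga: the two effects oppose for this pair; the across-period effect wins (1.96 vs 1.81).
O > Sn: relative to Sn, both the across-period and down-group shifts push O's electronegativity up.
Approximate values (Pauling): O 3.44, Ca 1.00, Ga 1.81, Sn 1.96.
So from highest to lowest: O > Sn > Ga > Ca.

O > Sn > Ga > Ca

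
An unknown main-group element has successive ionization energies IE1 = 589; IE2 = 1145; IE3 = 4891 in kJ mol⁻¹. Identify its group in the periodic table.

Group 2

Look for the largest jump between consecutive ionization energies: IE3/IE2 ≈ 4.3, far larger than any earlier ratio.
That jump marks the point where a core electron is being removed. So the atom has 2 valence electrons.
A main-group element with 2 valence electrons is in group 2.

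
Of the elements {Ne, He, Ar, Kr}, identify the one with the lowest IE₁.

Kr

He is in period 1, group 18; Ne is in period 2, group 18; Ar is in period 3, group 18; Kr is in period 4, group 18.
First ionization energy rises across a period (greater Z_eff holds electrons more tightly) and falls down a group (valence electrons are farther from the nucleus).
All are in group 18, so first ionization energy increases up the group.
The lowest IE₁ among these belongs to Kr.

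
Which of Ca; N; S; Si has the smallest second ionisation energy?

Ca

IE_2 is the cost of taking one more electron from the +1 cation: Ca⁺ still has 1 valence electron; N⁺ still has 4 valence electrons; S⁺ still has 5 valence electrons; Si⁺ still has 3 valence electrons.
All are still removing valence electrons, so compare the +1 ions as you would atoms: IE_2 generally rises across a period (higher Z_eff) and falls down a group (larger shell), subject to the usual subshell exceptions.
Valence configurations: Ca⁺ [Ar]4s¹, N⁺ [He]2s²2p², S⁺ [Ne]3s²3p³, Si⁺ [Ne]3s²3p¹.
Tabulated IE_2 (kJ/mol): Ca 1145, N 2856, S 2252, Si 1577.
Overall IE_2 order: Ca < Si < S < N.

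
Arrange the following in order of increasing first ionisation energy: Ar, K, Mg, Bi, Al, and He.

K < Al < Bi < Mg < Ar < He

He is in period 1, group 18; Mg is in period 3, group 2; Al is in period 3, group 13; Ar is in period 3, group 18; K is in period 4, group 1; Bi is in period 6, group 15.
Removing the outermost electron gets harder across a period and easier down a group.
Neither a single period nor a single group — weigh both effects.
Al > K: both effects reinforce here, so Al is clearly the higher of the two.
Bi > Al: period and group pull opposite ways; the across-period shift dominates (703 vs 578 kJ/mol).
Mg > Bi: the two effects oppose for this pair; the down-group effect wins (738 vs 703 kJ/mol).
Ar > Mg: Ar lies to the right of Mg in period 3, so the across-period effect alone puts Ar higher.
He > Ar: He sits above Ar in group 18, so the down-group effect alone puts He higher.
Note the exception: Mg has a higher first ionization energy than Al, contrary to the simple trend — Al's single 3p electron is easier to remove than one from Mg's filled 3s².
Approximate values (kJ/mol): He 2372, Mg 738, Al 578, Ar 1521, K 419, Bi 703.
So from lowest to highest: K < Al < Bi < Mg < Ar < He.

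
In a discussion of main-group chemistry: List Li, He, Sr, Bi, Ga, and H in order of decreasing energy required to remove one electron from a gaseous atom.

He > H > Bi > Ga > Sr > Li

H is in period 1, group 1; He is in period 1, group 18; Li is in period 2, group 1; Ga is in period 4, group 13; Sr is in period 5, group 2; Bi is in period 6, group 15.
IE₁ increases left→right with effective nuclear charge and decreases top→bottom as the valence shell moves farther out.
These span different periods and groups, so the two trends combine.
Sr > Li: period and group pull opposite ways; the across-period shift dominates (550 vs 520 kJ/mol).
Ga > Sr: both effects reinforce here, so Ga is clearly the higher of the two.
Bi > Ga: the two effects oppose for this pair; the across-period effect wins (703 vs 579 kJ/mol).
H > Bi: the two effects oppose for this pair; the down-group effect wins (1312 vs 703 kJ/mol).
He > H: He lies to the right of H in period 1, so the across-period effect alone puts He higher.
Approximate values (kJ/mol): H 1312, He 2372, Li 520, Ga 579, Sr 550, Bi 703.
So from highest to lowest: He > H > Bi > Ga > Sr > Li.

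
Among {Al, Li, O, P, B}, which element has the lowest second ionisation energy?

Al

After 1 electron has been removed, what remains? Al⁺ still has 2 valence electrons; Li⁺ is the bare [He] core; O⁺ still has 5 valence electrons; P⁺ still has 4 valence electrons; B⁺ still has 2 valence electrons.
Core electrons are held far more tightly than valence electrons, so Li tops the IE_2 order.
Valence configurations: Al⁺ [Ne]3s², O⁺ [He]2s²2p³, P⁺ [Ne]3s²3p², B⁺ [He]2s².
The numbers (kJ/mol): Al 1817, Li 7298, O 3388, P 1907, B 2427.
Overall IE_2 order: Al < P < B < O < Li.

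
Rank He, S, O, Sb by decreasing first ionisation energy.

He, O, S, Sb

He is in period 1, group 18; O is in period 2, group 16; S is in period 3, group 16; Sb is in period 5, group 15.
Across a period the outer electron is held more tightly (higher IE₁); down a group it sits in a higher shell, more shielded, and comes off more easily.
Here both period and group differ, so the two effects have to be weighed against each other.
S > Sb: both effects reinforce here, so S is clearly the higher of the two.
O > S: O sits above S in group 16, so the down-group effect alone puts O higher.
He > O: relative to O, both the across-period and down-group shifts push He's first ionization energy up.
Tabulated first ionization energy (kJ/mol): He 2372, O 1314, S 1000, Sb 831.
So from highest to lowest: He > O > S > Sb.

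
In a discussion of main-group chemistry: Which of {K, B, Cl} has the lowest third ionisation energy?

B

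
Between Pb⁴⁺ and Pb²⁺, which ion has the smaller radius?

Pb⁴⁺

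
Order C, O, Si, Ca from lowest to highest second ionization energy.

Ca < Si < C < O

IE_2 is the cost of taking one more electron from the +1 cation: C⁺ still has 3 valence electrons; O⁺ still has 5 valence electrons; Si⁺ still has 3 valence electrons; Ca⁺ still has 1 valence electron.
All are still removing valence electrons, so compare the +1 ions as you would atoms: IE_2 generally rises across a period (higher Z_eff) and falls down a group (larger shell), subject to the usual subshell exceptions.
Valence configurations: C⁺ [He]2s²2p¹, O⁺ [He]2s²2p³, Si⁺ [Ne]3s²3p¹, Ca⁺ [Ar]4s¹.
Tabulated IE_2 (kJ/mol): C 2353, O 3388, Si 1577, Ca 1145.
Putting it together, IE_2: Ca < Si < C < O.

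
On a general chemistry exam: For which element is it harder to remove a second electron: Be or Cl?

Consider each +1 ion: Be⁺ still has 1 valence electron; Cl⁺ still has 6 valence electrons.
All are still removing valence electrons, so compare the +1 ions as you would atoms: IE_2 generally rises across a period (higher Z_eff) and falls down a group (larger shell), subject to the usual subshell exceptions.
Valence configurations: Be⁺ [He]2s¹, Cl⁺ [Ne]3s²3p⁴.
Approximate IE_2 values (kJ/mol): Be 1757, Cl 2298.
Putting it together, IE_2: Be < Cl.

Cl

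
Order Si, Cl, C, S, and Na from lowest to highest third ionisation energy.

Si, S, Cl, C, Na

IE_3 is the cost of taking one more electron from the +2 cation: Si²⁺ still has 2 valence electrons; Cl²⁺ still has 5 valence electrons; C²⁺ still has 2 valence electrons; S²⁺ still has 4 valence electrons; Na²⁺ is already 1 electron into the core.
Breaking into a closed-shell core is much more expensive than removing a leftover valence electron — Na has the largest IE_3 here.
Valence configurations: Si²⁺ [Ne]3s², Cl²⁺ [Ne]3s²3p³, C²⁺ [He]2s², S²⁺ [Ne]3s²3p².
The numbers (kJ/mol): Si 3232, Cl 3822, C 4620, S 3357, Na 6910.
So the third ionization energies run Si < S < Cl < C < Na.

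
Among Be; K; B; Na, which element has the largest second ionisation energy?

Na

The second ionization energy removes an electron from the +1 ion. For each element: Be⁺ still has 1 valence electron; K⁺ is the bare [Ar] core; B⁺ still has 2 valence electrons; Na⁺ is the bare [Ne] core.
Core electrons are held far more tightly than valence electrons, so K and Na top the IE_2 order.
Valence configurations: Be⁺ [He]2s¹, B⁺ [He]2s².
The numbers (kJ/mol): Be 1757, K 3052, B 2427, Na 4562.
So the second ionization energies run Be < B < K < Na.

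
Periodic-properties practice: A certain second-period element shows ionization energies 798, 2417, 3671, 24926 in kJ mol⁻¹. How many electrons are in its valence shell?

3

Look for the largest jump between consecutive ionization energies: IE4/IE3 ≈ 6.8, far larger than any earlier ratio.
That jump marks the point where a core electron is being removed. So the atom has 3 valence electrons.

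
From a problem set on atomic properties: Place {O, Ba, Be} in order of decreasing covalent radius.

Atomic radius shrinks across a period as nuclear charge pulls the same shell inward, and grows down a group as new shells are added.
Neither a single period nor a single group — weigh both effects.
Be > O: Be lies to the left of O in period 2, so the across-period effect alone puts Be larger.
Ba > Be: Ba sits below Be in group 2, so the down-group effect alone puts Ba larger.
Approximate values (pm): Be 102, O 63, Ba 196.
So from largest to smallest: Ba > Be > O.

Ba, Be, O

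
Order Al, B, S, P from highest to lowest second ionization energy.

B > S > P > Al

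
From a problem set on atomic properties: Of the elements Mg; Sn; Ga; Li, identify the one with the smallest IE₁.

Li

Li is in period 2, group 1; Mg is in period 3, group 2; Ga is in period 4, group 13; Sn is in period 5, group 14.
Removing the outermost electron gets harder across a period and easier down a group.
A diagonal step moves right (one effect) and down (the opposite effect) at once.
Ga > Li: the two effects oppose for this pair; the across-period effect wins (579 vs 520 kJ/mol).
Sn > Ga: the two effects oppose for this pair; the across-period effect wins (709 vs 579 kJ/mol).
Mg > Sn: the two effects oppose for this pair; the down-group effect wins (738 vs 709 kJ/mol).
Tabulated first ionization energy (kJ/mol): Li 520, Mg 738, Ga 579, Sn 709.
The smallest IE₁ among these belongs to Li.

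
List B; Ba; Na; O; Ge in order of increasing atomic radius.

O < B < Ge < Na < Ba

B is in period 2, group 13; O is in period 2, group 16; Na is in period 3, group 1; Ge is in period 4, group 14; Ba is in period 6, group 2.
Moving right in a period, electrons are added to the same shell under a stronger nuclear pull, so atoms get smaller; moving down, a new shell is opened and atoms get larger.
Here both period and group differ, so the two effects have to be weighed against each other.
B > O: B lies to the left of O in period 2, so the across-period effect alone puts B larger.
Ge > B: the two effects oppose for this pair; the down-group effect wins (121 vs 85 pm).
Na > Ge: the two effects oppose for this pair; the across-period effect wins (155 vs 121 pm).
Ba > Na: the two effects oppose for this pair; the down-group effect wins (196 vs 155 pm).
Approximate values (pm): B 85, O 63, Na 155, Ge 121, Ba 196.
So from smallest to largest: O < B < Ge < Na < Ba.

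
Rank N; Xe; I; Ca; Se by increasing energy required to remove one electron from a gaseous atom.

N is in period 2, group 15; Ca is in period 4, group 2; Se is in period 4, group 16; I is in period 5, group 17; Xe is in period 5, group 18.
Across a period the outer electron is held more tightly (higher IE₁); down a group it sits in a higher shell, more shielded, and comes off more easily.
Here both period and group differ, so the two effects have to be weighed against each other.
Se > Ca: Se lies to the right of Ca in period 4, so the across-period effect alone puts Se higher.
I > Se: period and group pull opposite ways; the across-period shift dominates (1008 vs 941 kJ/mol).
Xe > I: Xe lies to the right of I in period 5, so the across-period effect alone puts Xe higher.
N > Xe: period and group pull opposite ways; the down-group shift dominates (1402 vs 1170 kJ/mol).
For reference (kJ/mol): N 1402, Ca 590, Se 941, I 1008, Xe 1170.
So from lowest to highest: Ca < Se < I < Xe < N.

Ca < Se < I < Xe < N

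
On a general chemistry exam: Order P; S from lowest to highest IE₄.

S < P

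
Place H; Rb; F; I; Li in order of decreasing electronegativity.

F > I > H > Li > Rb

H is in period 1, group 1; Li is in period 2, group 1; F is in period 2, group 17; Rb is in period 5, group 1; I is in period 5, group 17.
EN rises left→right (higher Z_eff, smaller atoms) and falls top→bottom (larger, more shielded atoms).
Neither a single period nor a single group — weigh both effects.
Li > Rb: they share group 1; the group trend gives Li the larger value.
H > Li: H sits above Li in group 1, so the down-group effect alone puts H higher.
I > H: period and group pull opposite ways; the across-period shift dominates (2.66 vs 2.20).
F > I: they share group 17; the group trend gives F the larger value.
Approximate values (Pauling): H 2.20, Li 0.98, F 3.98, Rb 0.82, I 2.66.
So from highest to lowest: F > I > H > Li > Rb.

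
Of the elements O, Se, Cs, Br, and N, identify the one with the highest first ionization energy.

N

N is in period 2, group 15; O is in period 2, group 16; Se is in period 4, group 16; Br is in period 4, group 17; Cs is in period 6, group 1.
First ionization energy rises across a period (greater Z_eff holds electrons more tightly) and falls down a group (valence electrons are farther from the nucleus).
Neither a single period nor a single group — weigh both effects.
Se > Cs: both effects reinforce here, so Se is clearly the higher of the two.
Br > Se: both are in period 4; the period trend gives Br the larger value.
O > Br: the two effects oppose for this pair; the down-group effect wins (1314 vs 1140 kJ/mol).
N > O: this pair runs against the simple trend — see the exception note.
Note the exception: N has a higher first ionization energy than O, contrary to the simple trend — pairing an electron in O's 2p⁴ costs repulsion energy, so O ionizes more easily than half-filled N (2p³).
For reference (kJ/mol): N 1402, O 1314, Se 941, Br 1140, Cs 376.
The highest first ionization energy among these belongs to N.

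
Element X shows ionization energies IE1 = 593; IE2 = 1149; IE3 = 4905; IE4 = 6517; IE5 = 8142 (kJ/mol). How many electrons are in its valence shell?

2

Look for the largest jump between consecutive ionization energies: IE3/IE2 ≈ 4.3, far larger than any earlier ratio.
That jump marks the point where a core electron is being removed. So the atom has 2 valence electrons.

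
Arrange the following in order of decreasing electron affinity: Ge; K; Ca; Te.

Te > Ge > K > Ca

K is in period 4, group 1; Ca is in period 4, group 2; Ge is in period 4, group 14; Te is in period 5, group 16.
Atoms with high Z_eff and room in the valence shell (especially the halogens) have the most exothermic electron affinities.
These span different periods and groups, so the two trends combine.
K > Ca: this pair runs against the simple trend — see the exception note.
Ge > K: both are in period 4; the period trend gives Ge the larger value.
Te > Ge: period and group pull opposite ways; the across-period shift dominates (190 vs 119 kJ/mol).
Note the exception: K has a higher electron affinity than Ca, contrary to the simple trend — adding an electron to Ca (ns²) has to open a new, higher-energy np subshell, which is unfavourable.
Approximate values (kJ/mol): K 48, Ca 2, Ge 119, Te 190.
So from highest to lowest: Te > Ge > K > Ca.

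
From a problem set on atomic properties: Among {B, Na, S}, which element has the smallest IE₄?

Consider each +3 ion: B³⁺ is the bare [He] core; Na³⁺ is already 2 electrons into the core; S³⁺ still has 3 valence electrons.
Breaking into a closed-shell core is much more expensive than removing a leftover valence electron — Na and B have the largest IE_4 here.
The numbers (kJ/mol): B 25026, Na 9543, S 4556.
So the fourth ionization energies run S < Na < B.

S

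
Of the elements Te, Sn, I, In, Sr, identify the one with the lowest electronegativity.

Sr

Atoms toward the upper right of the periodic table pull bonding electrons most strongly.
All lie in period 5, so electronegativity increases left to right.
The lowest electronegativity among these belongs to Sr.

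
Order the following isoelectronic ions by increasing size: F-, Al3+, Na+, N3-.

Al3+, Na+, F-, N3-

All of these have 10 electrons, so size is governed by nuclear charge alone: the more protons, the stronger the pull on the same electron cloud, and the smaller the ion.
Nuclear charges: Al3+ (Z=13), Na+ (Z=11), F- (Z=9), N3- (Z=7).
Smallest to largest: Al3+ < Na+ < F- < N3-.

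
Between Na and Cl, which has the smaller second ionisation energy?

Cl

Consider each +1 ion: Na⁺ is the bare [Ne] core; Cl⁺ still has 6 valence electrons.
Breaking into a closed-shell core is much more expensive than removing a leftover valence electron — Na has the largest IE_2 here.
Approximate IE_2 values (kJ/mol): Na 4562, Cl 2298.
Overall IE_2 order: Cl < Na.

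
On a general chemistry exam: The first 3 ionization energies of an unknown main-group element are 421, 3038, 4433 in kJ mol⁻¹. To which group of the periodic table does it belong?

Group 1

Look for the largest jump between consecutive ionization energies: IE2/IE1 ≈ 7.2, far larger than any earlier ratio.
That jump marks the point where a core electron is being removed. So the atom has 1 valence electron.
A main-group element with 1 valence electron is in group 1.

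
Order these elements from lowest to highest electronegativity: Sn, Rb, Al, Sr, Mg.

Rb, Sr, Mg, Al, Sn

Mg is in period 3, group 2; Al is in period 3, group 13; Rb is in period 5, group 1; Sr is in period 5, group 2; Sn is in period 5, group 14.
EN rises left→right (higher Z_eff, smaller atoms) and falls top→bottom (larger, more shielded atoms).
These span different periods and groups, so the two trends combine.
Sr > Rb: Sr lies to the right of Rb in period 5, so the across-period effect alone puts Sr higher.
Mg > Sr: they share group 2; the group trend gives Mg the larger value.
Al > Mg: Al lies to the right of Mg in period 3, so the across-period effect alone puts Al higher.
Sn > Al: the two effects oppose for this pair; the across-period effect wins (1.96 vs 1.61).
For reference (Pauling): Mg 1.31, Al 1.61, Rb 0.82, Sr 0.95, Sn 1.96.
So from lowest to highest: Rb < Sr < Mg < Al < Sn.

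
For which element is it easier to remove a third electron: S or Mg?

Consider each +2 ion: S²⁺ still has 4 valence electrons; Mg²⁺ is the bare [Ne] core.
Pulling an electron out of a noble-gas core costs far more than removing a remaining valence electron, so Mg sits at the high end of IE_3.
The numbers (kJ/mol): S 3357, Mg 7733.
Hence IE_3: S < Mg.

S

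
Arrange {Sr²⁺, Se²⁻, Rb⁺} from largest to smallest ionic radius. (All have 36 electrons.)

Se²⁻, Rb⁺, Sr²⁺

All of these have 36 electrons, so size is governed by nuclear charge alone: the more protons, the stronger the pull on the same electron cloud, and the smaller the ion.
Nuclear charges: Sr²⁺ (Z=38), Rb⁺ (Z=37), Se²⁻ (Z=34).
Largest to smallest: Se²⁻ > Rb⁺ > Sr²⁺.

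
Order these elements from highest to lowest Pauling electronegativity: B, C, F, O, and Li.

F > O > C > B > Li

Li is in period 2, group 1; B is in period 2, group 13; C is in period 2, group 14; O is in period 2, group 16; F is in period 2, group 17.
EN rises left→right (higher Z_eff, smaller atoms) and falls top→bottom (larger, more shielded atoms).
All lie in period 2, so electronegativity increases left to right.
So from highest to lowest: F > O > C > B > Li.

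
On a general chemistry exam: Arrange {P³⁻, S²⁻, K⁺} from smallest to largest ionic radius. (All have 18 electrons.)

K⁺ < S²⁻ < P³⁻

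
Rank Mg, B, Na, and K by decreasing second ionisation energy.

Na, K, B, Mg

After 1 electron has been removed, what remains? Mg⁺ still has 1 valence electron; B⁺ still has 2 valence electrons; Na⁺ is the bare [Ne] core; K⁺ is the bare [Ar] core.
Pulling an electron out of a noble-gas core costs far more than removing a remaining valence electron, so K and Na sit at the high end of IE_2.
Valence configurations: Mg⁺ [Ne]3s¹, B⁺ [He]2s².
Approximate IE_2 values (kJ/mol): Mg 1451, B 2427, Na 4562, K 3052.
Hence IE_2: Mg < B < K < Na.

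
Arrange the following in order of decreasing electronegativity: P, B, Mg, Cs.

P > B > Mg > Cs

B is in period 2, group 13; Mg is in period 3, group 2; P is in period 3, group 15; Cs is in period 6, group 1.
EN rises left→right (higher Z_eff, smaller atoms) and falls top→bottom (larger, more shielded atoms).
Here both period and group differ, so the two effects have to be weighed against each other.
Mg > Cs: relative to Cs, both the across-period and down-group shifts push Mg's electronegativity up.
B > Mg: both effects reinforce here, so B is clearly the higher of the two.
P > B: period and group pull opposite ways; the across-period shift dominates (2.19 vs 2.04).
Approximate values (Pauling): B 2.04, Mg 1.31, P 2.19, Cs 0.79.
So from highest to lowest: P > B > Mg > Cs.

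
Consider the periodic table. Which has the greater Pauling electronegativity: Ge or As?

As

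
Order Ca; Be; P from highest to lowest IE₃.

Be > Ca > P

IE_3 is the cost of taking one more electron from the +2 cation: Ca²⁺ is the bare [Ar] core; Be²⁺ is the bare [He] core; P²⁺ still has 3 valence electrons.
Pulling an electron out of a noble-gas core costs far more than removing a remaining valence electron, so Ca and Be sit at the high end of IE_3.
The numbers (kJ/mol): Ca 4912, Be 14849, P 2914.
Putting it together, IE_3: P < Ca < Be.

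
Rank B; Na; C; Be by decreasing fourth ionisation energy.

B > Be > Na > C

IE_4 is the cost of taking one more electron from the +3 cation: B³⁺ is the bare [He] core; Na³⁺ is already 2 electrons into the core; C³⁺ still has 1 valence electron; Be³⁺ is already 1 electron into the core.
Pulling an electron out of a noble-gas core costs far more than removing a remaining valence electron, so Na, Be and B sit at the high end of IE_4.
The numbers (kJ/mol): B 25026, Na 9543, C 6223, Be 21007.
Hence IE_4: C < Na < Be < B.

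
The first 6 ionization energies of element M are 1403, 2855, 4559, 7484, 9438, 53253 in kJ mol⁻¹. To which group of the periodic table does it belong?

Group 15

Look for the largest jump between consecutive ionization energies: IE6/IE5 ≈ 5.6, far larger than any earlier ratio.
That jump marks the point where a core electron is being removed. So the atom has 5 valence electrons.
A main-group element with 5 valence electrons is in group 15.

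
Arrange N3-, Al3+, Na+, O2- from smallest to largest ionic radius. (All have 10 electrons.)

Al3+ < Na+ < O2- < N3-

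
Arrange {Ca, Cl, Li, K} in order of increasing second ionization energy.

The second ionization energy removes an electron from the +1 ion. For each element: Ca⁺ still has 1 valence electron; Cl⁺ still has 6 valence electrons; Li⁺ is the bare [He] core; K⁺ is the bare [Ar] core.
Core electrons are held far more tightly than valence electrons, so K and Li top the IE_2 order.
Valence configurations: Ca⁺ [Ar]4s¹, Cl⁺ [Ne]3s²3p⁴.
The numbers (kJ/mol): Ca 1145, Cl 2298, Li 7298, K 3052.
So the second ionization energies run Ca < Cl < K < Li.

Ca < Cl < K < Li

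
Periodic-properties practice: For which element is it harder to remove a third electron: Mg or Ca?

IE_3 is the cost of taking one more electron from the +2 cation: Mg²⁺ is the bare [Ne] core; Ca²⁺ is the bare [Ar] core.
All of these are removing an electron from a noble-gas core or deeper; the smaller core (lower principal quantum number) is held far more tightly, and within a period the higher nuclear charge binds the same core more tightly.
The numbers (kJ/mol): Mg 7733, Ca 4912.
Putting it together, IE_3: Ca < Mg.

Mg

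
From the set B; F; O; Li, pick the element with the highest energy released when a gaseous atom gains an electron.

F

Atoms with high Z_eff and room in the valence shell (especially the halogens) have the most exothermic electron affinities.
All lie in period 2; the across-period trend (electron affinity increases left to right) applies, with the exception below.
Note the exception: Li has a higher electron affinity than B, contrary to the simple trend — B's ns²np¹ configuration gives only a small electron affinity — the sparsely filled np subshell binds an added electron weakly.
For reference (kJ/mol): Li 60, B 27, O 141, F 328.
The highest energy released when a gaseous atom gains an electron among these belongs to F.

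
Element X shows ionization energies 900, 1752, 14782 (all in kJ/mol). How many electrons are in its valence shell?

2

Look for the largest jump between consecutive ionization energies: IE3/IE2 ≈ 8.4, far larger than any earlier ratio.
That jump marks the point where a core electron is being removed. So the atom has 2 valence electrons.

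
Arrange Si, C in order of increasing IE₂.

The second ionization energy removes an electron from the +1 ion. For each element: Si⁺ still has 3 valence electrons; C⁺ still has 3 valence electrons.
All are still removing valence electrons, so compare the +1 ions as you would atoms: IE_2 generally rises across a period (higher Z_eff) and falls down a group (larger shell), subject to the usual subshell exceptions.
Valence configurations: Si⁺ [Ne]3s²3p¹, C⁺ [He]2s²2p¹.
Tabulated IE_2 (kJ/mol): Si 1577, C 2353.
Putting it together, IE_2: Si < C.

Si < C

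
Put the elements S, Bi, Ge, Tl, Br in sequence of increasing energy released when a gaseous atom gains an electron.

Adding an electron releases more energy for atoms nearer the top right (short of the noble gases).
These span different periods and groups, so the two trends combine.
Bi > Tl: Bi lies to the right of Tl in period 6, so the across-period effect alone puts Bi higher.
Ge > Bi: period and group pull opposite ways; the down-group shift dominates (119 vs 91 kJ/mol).
S > Ge: relative to Ge, both the across-period and down-group shifts push S's electron affinity up.
Br > S: the two effects oppose for this pair; the across-period effect wins (325 vs 200 kJ/mol).
Approximate values (kJ/mol): S 200, Ge 119, Br 325, Tl 19, Bi 91.
So from lowest to highest: Tl < Bi < Ge < S < Br.

Tl, Bi, Ge, S, Br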